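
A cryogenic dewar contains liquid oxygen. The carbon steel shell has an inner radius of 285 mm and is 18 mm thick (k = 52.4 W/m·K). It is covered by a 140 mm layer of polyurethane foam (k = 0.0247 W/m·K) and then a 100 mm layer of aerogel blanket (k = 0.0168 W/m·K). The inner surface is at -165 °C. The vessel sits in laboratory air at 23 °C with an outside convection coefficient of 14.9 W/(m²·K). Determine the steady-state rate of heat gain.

For a spherical shell R = (1/r₁ − 1/r₂)/(4πk); film R = 1/(h·4πr²). In series:
R_carbon steel shell = (1/0.285 − 1/0.303)/(4π×52.4) = 3.166×10^-4 K/W
R_polyurethane foam = (1/0.303 − 1/0.443)/(4π×0.0247) = 3.36 K/W
R_aerogel blanket = (1/0.443 − 1/0.543)/(4π×0.0168) = 1.969 K/W
R_outer film = 1/(h·4πr_o²) = 1/(14.9×4π×0.543²) = 0.01811 K/W
R_total = 5.348 K/W
Q = ΔT/R_total = 188/5.348

Q ≈ 35.2 W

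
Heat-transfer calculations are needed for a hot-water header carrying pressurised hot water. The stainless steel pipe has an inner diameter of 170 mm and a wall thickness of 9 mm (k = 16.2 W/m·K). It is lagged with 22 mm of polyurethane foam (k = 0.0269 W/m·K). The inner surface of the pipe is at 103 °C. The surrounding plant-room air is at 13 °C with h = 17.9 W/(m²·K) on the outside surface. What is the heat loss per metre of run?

q′ ≈ 68.1 W/m

Radial resistances (cylindrical: R_cond = ln(r_o/r_i)/(2πkL), R_conv = 1/(h·2πrL)):
R_stainless steel pipe wall = ln(94/85)/(2π×16.2×1) = 9.888×10^-4 K/W
R_polyurethane foam = ln(116/94)/(2π×0.0269×1) = 1.244 K/W
R_outer film = 1/(h_o·2πr_oL) = 1/(17.9×2π×0.116×1) = 0.07665 K/W
R_total = 1.322 K/W
Q = ΔT/R_total = 90/1.322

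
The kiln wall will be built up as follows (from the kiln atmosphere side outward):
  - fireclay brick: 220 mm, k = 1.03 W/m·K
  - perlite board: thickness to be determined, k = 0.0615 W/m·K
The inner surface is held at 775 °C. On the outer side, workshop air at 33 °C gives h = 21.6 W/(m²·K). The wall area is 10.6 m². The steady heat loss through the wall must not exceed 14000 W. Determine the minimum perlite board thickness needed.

Treating each layer as a thermal resistance in series:
R_fireclay brick = L/(kA) = 0.22/(1.03×10.6) = 0.02015 K/W
R_outer film = 1/(h_o·A) = 1/(21.6×10.6) = 0.004368 K/W
Sum of the known resistances R_other = 0.02452 K/W
Required total resistance R_tot = ΔT/Q_allow = 742/14000 = 0.053 K/W
R_perlite board = R_tot − R_other = 0.02848 K/W
L = R·k·A = 0.02848×0.0615×10.6

L ≈ 18.6 mm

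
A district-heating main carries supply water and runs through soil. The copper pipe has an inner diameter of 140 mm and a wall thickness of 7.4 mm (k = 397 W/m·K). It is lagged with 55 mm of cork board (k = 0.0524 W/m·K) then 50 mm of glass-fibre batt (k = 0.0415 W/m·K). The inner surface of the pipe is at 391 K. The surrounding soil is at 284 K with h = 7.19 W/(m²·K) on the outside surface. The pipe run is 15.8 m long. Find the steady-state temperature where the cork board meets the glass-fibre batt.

T ≈ 332 K

Cylindrical conduction, so R = ln(r₂/r₁)/(2πkL) per layer, in series:
R_copper pipe wall = ln(77.4/70)/(2π×397×15.8) = 2.55×10^-6 K/W
R_cork board = ln(132.4/77.4)/(2π×0.0524×15.8) = 0.1032 K/W
R_glass-fibre batt = ln(182.4/132.4)/(2π×0.0415×15.8) = 0.07776 K/W
R_outer film = 1/(h_o·2πr_oL) = 1/(7.19×2π×0.1824×15.8) = 0.007681 K/W
R_total = 0.1886 K/W
Q = ΔT/R_total = 107/0.1886
Q = 567 W
T_interface = T_inner − Q·ΣR(inner→interface) = 391 − 567×0.1032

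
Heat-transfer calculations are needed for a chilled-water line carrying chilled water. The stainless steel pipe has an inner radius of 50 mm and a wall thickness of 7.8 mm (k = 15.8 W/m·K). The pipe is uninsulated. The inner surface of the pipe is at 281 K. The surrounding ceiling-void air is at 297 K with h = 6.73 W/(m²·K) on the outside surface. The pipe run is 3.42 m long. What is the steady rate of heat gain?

Cylindrical conduction, so R = ln(r₂/r₁)/(2πkL) per layer, in series:
R_stainless steel pipe wall = ln(57.8/50)/(2π×15.8×3.42) = 4.27×10^-4 K/W
R_outer film = 1/(h_o·2πr_oL) = 1/(6.73×2π×0.0578×3.42) = 0.1196 K/W
R_total = 0.1201 K/W
Q = ΔT/R_total = 16/0.1201

Q ≈ 133 W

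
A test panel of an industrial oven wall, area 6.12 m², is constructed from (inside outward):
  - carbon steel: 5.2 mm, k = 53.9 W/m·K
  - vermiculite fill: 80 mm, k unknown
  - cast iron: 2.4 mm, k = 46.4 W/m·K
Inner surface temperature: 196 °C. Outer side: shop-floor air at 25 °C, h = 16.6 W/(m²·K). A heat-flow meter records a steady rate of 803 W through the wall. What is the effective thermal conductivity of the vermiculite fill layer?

k ≈ 0.0644 W/(m·K)

Thermal resistances in series:
R_carbon steel = L/(kA) = 0.0052/(53.9×6.12) = 1.576×10^-5 K/W
R_cast iron = L/(kA) = 0.0024/(46.4×6.12) = 8.452×10^-6 K/W
R_outer film = 1/(h_o·A) = 1/(16.6×6.12) = 0.009843 K/W
Sum of known resistances R_other = 0.009868 K/W
Total R = ΔT/Q = 171/803 = 0.213 K/W
R_vermiculite fill = R_total − R_other = 0.2031 K/W
k = L/(R·A) = 0.08/(0.2031×6.12)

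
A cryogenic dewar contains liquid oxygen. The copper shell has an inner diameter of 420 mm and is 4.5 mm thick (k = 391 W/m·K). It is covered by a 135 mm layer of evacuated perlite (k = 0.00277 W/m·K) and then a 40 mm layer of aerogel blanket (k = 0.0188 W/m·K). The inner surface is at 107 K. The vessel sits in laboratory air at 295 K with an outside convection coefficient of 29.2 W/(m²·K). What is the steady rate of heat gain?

For a spherical shell R = (1/r₁ − 1/r₂)/(4πk); film R = 1/(h·4πr²). In series:
R_copper shell = (1/0.21 − 1/0.2145)/(4π×391) = 2.033×10^-5 K/W
R_evacuated perlite = (1/0.2145 − 1/0.3495)/(4π×0.00277) = 51.73 K/W
R_aerogel blanket = (1/0.3495 − 1/0.3895)/(4π×0.0188) = 1.244 K/W
R_outer film = 1/(h·4πr_o²) = 1/(29.2×4π×0.3895²) = 0.01796 K/W
R_total = 52.99 K/W
Q = ΔT/R_total = 188/52.99

Q ≈ 3.55 W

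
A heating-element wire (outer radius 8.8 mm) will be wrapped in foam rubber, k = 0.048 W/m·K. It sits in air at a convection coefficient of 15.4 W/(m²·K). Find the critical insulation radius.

For a cylinder r_cr = k/h = 0.048/15.4
r_cr = 3.12 mm; since the bare radius (8.8 mm) is above r_cr, any added insulation will reduce heat loss.

r_cr ≈ 3.12 mm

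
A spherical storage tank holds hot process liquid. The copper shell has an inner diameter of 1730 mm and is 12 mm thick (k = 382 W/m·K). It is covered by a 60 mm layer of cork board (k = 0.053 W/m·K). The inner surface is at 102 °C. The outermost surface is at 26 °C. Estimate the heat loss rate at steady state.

Radial (spherical) resistances in series:
R_copper shell = (1/0.865 − 1/0.877)/(4π×382) = 3.295×10^-6 K/W
R_cork board = (1/0.877 − 1/0.937)/(4π×0.053) = 0.1096 K/W
R_total = 0.1096 K/W
Q = ΔT/R_total = 76/0.1096

Q ≈ 693 W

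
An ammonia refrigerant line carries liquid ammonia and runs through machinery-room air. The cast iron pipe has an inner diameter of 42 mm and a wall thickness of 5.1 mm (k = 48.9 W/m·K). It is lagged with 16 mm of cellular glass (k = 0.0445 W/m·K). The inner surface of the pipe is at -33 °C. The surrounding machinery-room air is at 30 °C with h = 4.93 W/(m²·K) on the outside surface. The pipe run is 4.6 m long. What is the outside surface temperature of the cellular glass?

T ≈ 10.5 °C

For a radial system each layer contributes R = ln(r_out/r_in)/(2πkL); films add R = 1/(hA).
R_cast iron pipe wall = ln(26.1/21)/(2π×48.9×4.6) = 1.538×10^-4 K/W
R_cellular glass = ln(42.1/26.1)/(2π×0.0445×4.6) = 0.3717 K/W
R_outer film = 1/(h_o·2πr_oL) = 1/(4.93×2π×0.0421×4.6) = 0.1667 K/W
R_total = 0.5386 K/W
Q = ΔT/R_total = 63/0.5386
Q = 117 W
T_interface = T_inner + Q·ΣR(inner→interface) = -33 + 117×0.3719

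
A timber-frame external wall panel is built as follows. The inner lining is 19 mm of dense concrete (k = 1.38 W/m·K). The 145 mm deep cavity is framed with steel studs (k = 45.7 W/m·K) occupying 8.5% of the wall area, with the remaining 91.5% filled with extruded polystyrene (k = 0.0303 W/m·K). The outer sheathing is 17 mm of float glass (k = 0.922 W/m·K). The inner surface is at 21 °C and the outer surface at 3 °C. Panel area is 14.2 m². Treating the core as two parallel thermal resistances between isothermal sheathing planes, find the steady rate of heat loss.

Q ≈ 3690 W

Sheathing layers in series; stud and cavity paths in parallel between them.
R_inner = 0.019/(1.38×14.2) = 9.696×10^-4 K/W
R_stud  = 0.145/(45.7×0.085×14.2) = 0.002629 K/W
R_cav   = 0.145/(0.0303×0.915×14.2) = 0.3683 K/W
1/R_core = 1/R_stud + 1/R_cav → R_core = 0.00261 K/W
R_outer = 0.017/(0.922×14.2) = 0.001298 K/W
R_total = 0.004878 K/W
Q = ΔT/R_total = 18/0.004878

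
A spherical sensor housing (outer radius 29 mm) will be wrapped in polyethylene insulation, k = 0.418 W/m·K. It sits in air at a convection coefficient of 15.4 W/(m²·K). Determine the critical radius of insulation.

For a sphere r_cr = 2k/h = 2×0.418/15.4
r_cr = 54.3 mm; since the bare radius (29 mm) is below r_cr, adding a thin layer of insulation will *increase* heat loss.

r_cr ≈ 54.3 mm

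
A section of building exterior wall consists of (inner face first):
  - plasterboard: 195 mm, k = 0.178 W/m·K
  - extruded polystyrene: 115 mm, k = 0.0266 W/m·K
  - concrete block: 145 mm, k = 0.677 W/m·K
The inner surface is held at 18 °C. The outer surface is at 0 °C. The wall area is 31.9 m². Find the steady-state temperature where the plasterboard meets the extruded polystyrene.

T ≈ 14.5 °C

Thermal resistances in series:
R_plasterboard = L/(kA) = 0.195/(0.178×31.9) = 0.03434 K/W
R_extruded polystyrene = L/(kA) = 0.115/(0.0266×31.9) = 0.1355 K/W
R_concrete block = L/(kA) = 0.145/(0.677×31.9) = 0.006714 K/W
R_total = 0.1766 K/W;  Q = ΔT/R_total = 18/0.1766 = 101.9 W
T_interface = T_inner − Q·ΣR(inner→interface) = 18 − 102×0.03434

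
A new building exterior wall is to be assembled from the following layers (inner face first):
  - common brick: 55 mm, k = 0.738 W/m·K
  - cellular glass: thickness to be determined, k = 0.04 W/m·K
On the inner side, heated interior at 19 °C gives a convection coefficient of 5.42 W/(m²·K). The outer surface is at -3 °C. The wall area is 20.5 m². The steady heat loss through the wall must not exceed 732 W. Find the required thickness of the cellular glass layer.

L ≈ 14.3 mm

Treating each layer as a thermal resistance in series:
R_inner film = 1/(h_i·A) = 1/(5.42×20.5) = 0.009 K/W
R_common brick = L/(kA) = 0.055/(0.738×20.5) = 0.003635 K/W
Sum of the known resistances R_other = 0.01264 K/W
Required total resistance R_tot = ΔT/Q_allow = 22/732 = 0.03005 K/W
R_cellular glass = R_tot − R_other = 0.01742 K/W
L = R·k·A = 0.01742×0.04×20.5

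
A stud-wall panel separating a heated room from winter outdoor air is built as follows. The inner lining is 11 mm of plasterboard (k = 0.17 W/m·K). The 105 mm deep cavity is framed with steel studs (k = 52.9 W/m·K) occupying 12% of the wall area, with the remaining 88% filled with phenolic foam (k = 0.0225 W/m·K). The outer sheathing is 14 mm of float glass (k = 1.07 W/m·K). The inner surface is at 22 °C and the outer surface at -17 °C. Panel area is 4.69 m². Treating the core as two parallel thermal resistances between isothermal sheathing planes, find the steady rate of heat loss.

Sheathing layers in series; stud and cavity paths in parallel between them.
R_inner = 0.011/(0.17×4.69) = 0.0138 K/W
R_stud  = 0.105/(52.9×0.12×4.69) = 0.003527 K/W
R_cav   = 0.105/(0.0225×0.88×4.69) = 1.131 K/W
1/R_core = 1/R_stud + 1/R_cav → R_core = 0.003516 K/W
R_outer = 0.014/(1.07×4.69) = 0.00279 K/W
R_total = 0.0201 K/W
Q = ΔT/R_total = 39/0.0201

Q ≈ 1940 W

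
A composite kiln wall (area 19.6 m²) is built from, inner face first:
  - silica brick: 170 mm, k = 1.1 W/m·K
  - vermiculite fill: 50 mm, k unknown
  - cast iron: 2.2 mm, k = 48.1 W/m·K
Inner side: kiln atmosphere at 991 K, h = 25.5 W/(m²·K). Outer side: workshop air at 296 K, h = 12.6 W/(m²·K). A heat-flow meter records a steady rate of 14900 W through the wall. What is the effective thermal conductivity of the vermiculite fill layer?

k ≈ 0.078 W/(m·K)

Thermal resistances in series:
R_inner film = 1/(h_i·A) = 1/(25.5×19.6) = 0.002001 K/W
R_silica brick = L/(kA) = 0.17/(1.1×19.6) = 0.007885 K/W
R_cast iron = L/(kA) = 0.0022/(48.1×19.6) = 2.334×10^-6 K/W
R_outer film = 1/(h_o·A) = 1/(12.6×19.6) = 0.004049 K/W
Sum of known resistances R_other = 0.01394 K/W
Total R = ΔT/Q = 695/14900 = 0.04664 K/W
R_vermiculite fill = R_total − R_other = 0.03271 K/W
k = L/(R·A) = 0.05/(0.03271×19.6)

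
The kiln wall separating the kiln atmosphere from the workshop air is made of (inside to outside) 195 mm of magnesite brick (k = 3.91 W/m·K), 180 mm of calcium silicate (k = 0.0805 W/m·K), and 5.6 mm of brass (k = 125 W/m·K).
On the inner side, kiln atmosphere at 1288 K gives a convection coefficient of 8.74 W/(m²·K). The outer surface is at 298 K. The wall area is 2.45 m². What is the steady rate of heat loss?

Thermal resistances in series:
R_inner film = 1/(h_i·A) = 1/(8.74×2.45) = 0.0467 K/W
R_magnesite brick = L/(kA) = 0.195/(3.91×2.45) = 0.02036 K/W
R_calcium silicate = L/(kA) = 0.18/(0.0805×2.45) = 0.9127 K/W
R_brass = L/(kA) = 0.0056/(125×2.45) = 1.829×10^-5 K/W
R_total = 0.9797 K/W
Q = ΔT / R_total = 990 / 0.9797

Q ≈ 1010 W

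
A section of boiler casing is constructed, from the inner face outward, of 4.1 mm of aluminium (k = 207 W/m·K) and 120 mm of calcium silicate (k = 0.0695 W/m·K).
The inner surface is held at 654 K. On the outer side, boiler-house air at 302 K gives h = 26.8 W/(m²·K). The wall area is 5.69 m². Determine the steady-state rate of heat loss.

Series thermal resistances:
R_aluminium = L/(kA) = 0.0041/(207×5.69) = 3.481×10^-6 K/W
R_calcium silicate = L/(kA) = 0.12/(0.0695×5.69) = 0.3034 K/W
R_outer film = 1/(h_o·A) = 1/(26.8×5.69) = 0.006558 K/W
R_total = 0.31 K/W
Q = ΔT / R_total = 352 / 0.31

Q ≈ 1140 W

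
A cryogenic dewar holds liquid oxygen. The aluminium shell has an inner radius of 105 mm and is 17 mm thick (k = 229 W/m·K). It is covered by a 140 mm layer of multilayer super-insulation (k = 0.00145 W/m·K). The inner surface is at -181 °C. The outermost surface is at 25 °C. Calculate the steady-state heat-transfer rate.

Radial (spherical) resistances in series:
R_aluminium shell = (1/0.105 − 1/0.122)/(4π×229) = 4.612×10^-4 K/W
R_multilayer super-insulation = (1/0.122 − 1/0.262)/(4π×0.00145) = 240.4 K/W
R_total = 240.4 K/W
Q = ΔT/R_total = 206/240.4

Q ≈ 0.857 W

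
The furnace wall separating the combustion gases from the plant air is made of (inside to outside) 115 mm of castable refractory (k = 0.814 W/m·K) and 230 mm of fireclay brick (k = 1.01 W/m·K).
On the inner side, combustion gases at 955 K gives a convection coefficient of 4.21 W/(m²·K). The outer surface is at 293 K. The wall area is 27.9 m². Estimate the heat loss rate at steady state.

Q ≈ 30500 W

Series thermal resistances:
R_inner film = 1/(h_i·A) = 1/(4.21×27.9) = 0.008514 K/W
R_castable refractory = L/(kA) = 0.115/(0.814×27.9) = 0.005064 K/W
R_fireclay brick = L/(kA) = 0.23/(1.01×27.9) = 0.008162 K/W
R_total = 0.02174 K/W
Q = ΔT / R_total = 662 / 0.02174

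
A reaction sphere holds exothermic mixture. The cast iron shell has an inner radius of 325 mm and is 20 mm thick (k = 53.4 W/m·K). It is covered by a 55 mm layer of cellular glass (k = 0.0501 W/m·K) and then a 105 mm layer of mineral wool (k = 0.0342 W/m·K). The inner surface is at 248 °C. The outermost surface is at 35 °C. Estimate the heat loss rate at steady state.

Each spherical layer contributes R = (1/r_i − 1/r_o)/(4πk):
R_cast iron shell = (1/0.325 − 1/0.345)/(4π×53.4) = 2.658×10^-4 K/W
R_cellular glass = (1/0.345 − 1/0.4)/(4π×0.0501) = 0.633 K/W
R_mineral wool = (1/0.4 − 1/0.505)/(4π×0.0342) = 1.209 K/W
R_total = 1.843 K/W
Q = ΔT/R_total = 213/1.843

Q ≈ 116 W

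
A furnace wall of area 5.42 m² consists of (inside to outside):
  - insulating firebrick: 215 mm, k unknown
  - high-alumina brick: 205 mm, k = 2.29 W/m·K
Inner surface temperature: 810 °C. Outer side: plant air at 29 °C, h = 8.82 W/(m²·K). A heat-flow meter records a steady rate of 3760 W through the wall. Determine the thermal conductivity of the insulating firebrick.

Using the resistance-network approach (series):
R_high-alumina brick = L/(kA) = 0.205/(2.29×5.42) = 0.01652 K/W
R_outer film = 1/(h_o·A) = 1/(8.82×5.42) = 0.02092 K/W
Sum of known resistances R_other = 0.03744 K/W
Total R = ΔT/Q = 781/3760 = 0.2077 K/W
R_insulating firebrick = R_total − R_other = 0.1703 K/W
k = L/(R·A) = 0.215/(0.1703×5.42)

k ≈ 0.233 W/(m·K)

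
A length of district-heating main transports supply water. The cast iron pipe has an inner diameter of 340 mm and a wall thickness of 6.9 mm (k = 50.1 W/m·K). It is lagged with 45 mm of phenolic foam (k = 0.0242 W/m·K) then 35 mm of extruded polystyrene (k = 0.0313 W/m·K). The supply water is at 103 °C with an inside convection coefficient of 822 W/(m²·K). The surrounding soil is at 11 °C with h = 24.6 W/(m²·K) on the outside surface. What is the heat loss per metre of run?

q′ ≈ 40.7 W/m

Cylindrical conduction, so R = ln(r₂/r₁)/(2πkL) per layer, in series:
R_inner film = 1/(h_i·2πr₁L) = 1/(822×2π×0.17×1) = 0.001139 K/W
R_cast iron pipe wall = ln(176.9/170)/(2π×50.1×1) = 1.264×10^-4 K/W
R_phenolic foam = ln(221.9/176.9)/(2π×0.0242×1) = 1.491 K/W
R_extruded polystyrene = ln(256.9/221.9)/(2π×0.0313×1) = 0.7447 K/W
R_outer film = 1/(h_o·2πr_oL) = 1/(24.6×2π×0.2569×1) = 0.02518 K/W
R_total = 2.262 K/W
Q = ΔT/R_total = 92/2.262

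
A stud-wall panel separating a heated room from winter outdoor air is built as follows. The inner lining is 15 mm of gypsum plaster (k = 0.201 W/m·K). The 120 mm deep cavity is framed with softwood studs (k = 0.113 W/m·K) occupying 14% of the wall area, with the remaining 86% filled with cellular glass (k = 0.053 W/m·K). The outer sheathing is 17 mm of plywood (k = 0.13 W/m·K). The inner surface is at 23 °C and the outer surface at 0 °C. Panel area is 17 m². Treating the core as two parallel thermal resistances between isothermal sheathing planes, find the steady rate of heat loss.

Sheathing layers in series; stud and cavity paths in parallel between them.
R_inner = 0.015/(0.201×17) = 0.00439 K/W
R_stud  = 0.12/(0.113×0.14×17) = 0.4462 K/W
R_cav   = 0.12/(0.053×0.86×17) = 0.1549 K/W
1/R_core = 1/R_stud + 1/R_cav → R_core = 0.115 K/W
R_outer = 0.017/(0.13×17) = 0.007692 K/W
R_total = 0.127 K/W
Q = ΔT/R_total = 23/0.127

Q ≈ 181 W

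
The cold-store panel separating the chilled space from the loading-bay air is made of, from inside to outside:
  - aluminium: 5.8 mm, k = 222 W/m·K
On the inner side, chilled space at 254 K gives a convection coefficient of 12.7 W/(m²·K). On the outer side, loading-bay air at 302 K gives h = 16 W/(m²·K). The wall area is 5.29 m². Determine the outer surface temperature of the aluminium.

T ≈ 281 K

Series thermal resistances:
R_inner film = 1/(h_i·A) = 1/(12.7×5.29) = 0.01488 K/W
R_aluminium = L/(kA) = 0.0058/(222×5.29) = 4.939×10^-6 K/W
R_outer film = 1/(h_o·A) = 1/(16×5.29) = 0.01181 K/W
R_total = 0.0267 K/W;  Q = ΔT/R_total = 48/0.0267 = 1797 W
T_interface = T_inner + Q·ΣR(inner→interface) = 254 + 1800×0.01489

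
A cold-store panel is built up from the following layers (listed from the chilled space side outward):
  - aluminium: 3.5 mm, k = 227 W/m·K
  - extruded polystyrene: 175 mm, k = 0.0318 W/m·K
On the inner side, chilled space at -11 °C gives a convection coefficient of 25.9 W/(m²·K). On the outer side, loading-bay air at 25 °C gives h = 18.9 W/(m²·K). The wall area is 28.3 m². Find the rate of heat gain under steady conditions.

Q ≈ 182 W

Series thermal resistances:
R_inner film = 1/(h_i·A) = 1/(25.9×28.3) = 0.001364 K/W
R_aluminium = L/(kA) = 0.0035/(227×28.3) = 5.448×10^-7 K/W
R_extruded polystyrene = L/(kA) = 0.175/(0.0318×28.3) = 0.1945 K/W
R_outer film = 1/(h_o·A) = 1/(18.9×28.3) = 0.00187 K/W
R_total = 0.1977 K/W
Q = ΔT / R_total = 36 / 0.1977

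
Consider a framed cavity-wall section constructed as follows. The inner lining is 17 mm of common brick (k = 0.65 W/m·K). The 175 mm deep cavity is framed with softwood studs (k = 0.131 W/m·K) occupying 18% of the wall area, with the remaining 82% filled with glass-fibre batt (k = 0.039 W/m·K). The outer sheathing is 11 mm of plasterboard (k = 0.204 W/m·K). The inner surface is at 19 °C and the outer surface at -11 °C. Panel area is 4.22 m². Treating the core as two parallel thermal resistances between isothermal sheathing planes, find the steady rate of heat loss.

Q ≈ 39.2 W

Sheathing layers in series; stud and cavity paths in parallel between them.
R_inner = 0.017/(0.65×4.22) = 0.006198 K/W
R_stud  = 0.175/(0.131×0.18×4.22) = 1.759 K/W
R_cav   = 0.175/(0.039×0.82×4.22) = 1.297 K/W
1/R_core = 1/R_stud + 1/R_cav → R_core = 0.7464 K/W
R_outer = 0.011/(0.204×4.22) = 0.01278 K/W
R_total = 0.7654 K/W
Q = ΔT/R_total = 30/0.7654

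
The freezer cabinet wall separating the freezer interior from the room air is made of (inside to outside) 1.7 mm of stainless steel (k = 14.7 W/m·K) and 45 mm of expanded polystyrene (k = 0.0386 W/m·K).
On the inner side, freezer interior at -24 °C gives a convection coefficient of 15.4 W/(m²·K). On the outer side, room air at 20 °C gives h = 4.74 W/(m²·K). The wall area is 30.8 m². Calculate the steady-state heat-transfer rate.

Thermal resistances in series:
R_inner film = 1/(h_i·A) = 1/(15.4×30.8) = 0.002108 K/W
R_stainless steel = L/(kA) = 0.0017/(14.7×30.8) = 3.755×10^-6 K/W
R_expanded polystyrene = L/(kA) = 0.045/(0.0386×30.8) = 0.03785 K/W
R_outer film = 1/(h_o·A) = 1/(4.74×30.8) = 0.00685 K/W
R_total = 0.04681 K/W
Q = ΔT / R_total = 44 / 0.04681

Q ≈ 940 W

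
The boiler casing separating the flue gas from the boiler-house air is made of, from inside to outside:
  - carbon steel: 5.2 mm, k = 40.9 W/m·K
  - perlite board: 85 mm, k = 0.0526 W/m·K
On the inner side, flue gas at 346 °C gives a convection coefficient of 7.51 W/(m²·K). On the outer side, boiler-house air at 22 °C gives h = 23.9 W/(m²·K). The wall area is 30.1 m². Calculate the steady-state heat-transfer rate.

Treating each layer as a thermal resistance in series:
R_inner film = 1/(h_i·A) = 1/(7.51×30.1) = 0.004424 K/W
R_carbon steel = L/(kA) = 0.0052/(40.9×30.1) = 4.224×10^-6 K/W
R_perlite board = L/(kA) = 0.085/(0.0526×30.1) = 0.05369 K/W
R_outer film = 1/(h_o·A) = 1/(23.9×30.1) = 0.00139 K/W
R_total = 0.0595 K/W
Q = ΔT / R_total = 324 / 0.0595

Q ≈ 5440 W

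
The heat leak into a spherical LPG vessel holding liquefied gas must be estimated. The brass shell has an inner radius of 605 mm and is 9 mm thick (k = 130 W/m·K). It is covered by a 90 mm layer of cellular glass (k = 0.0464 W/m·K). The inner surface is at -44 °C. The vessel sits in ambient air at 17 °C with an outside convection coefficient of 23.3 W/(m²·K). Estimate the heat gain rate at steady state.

Q ≈ 168 W

Spherical conduction: R = (1/r_in − 1/r_out)/(4πk) per layer; series-sum.
R_brass shell = (1/0.605 − 1/0.614)/(4π×130) = 1.483×10^-5 K/W
R_cellular glass = (1/0.614 − 1/0.704)/(4π×0.0464) = 0.3571 K/W
R_outer film = 1/(h·4πr_o²) = 1/(23.3×4π×0.704²) = 0.006891 K/W
R_total = 0.364 K/W
Q = ΔT/R_total = 61/0.364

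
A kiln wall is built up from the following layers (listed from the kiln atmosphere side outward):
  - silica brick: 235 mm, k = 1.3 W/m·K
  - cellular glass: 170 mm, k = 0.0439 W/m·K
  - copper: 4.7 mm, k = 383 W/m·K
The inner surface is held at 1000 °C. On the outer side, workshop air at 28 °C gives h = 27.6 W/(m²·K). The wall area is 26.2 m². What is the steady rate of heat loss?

Q ≈ 6230 W

Thermal resistances in series:
R_silica brick = L/(kA) = 0.235/(1.3×26.2) = 0.0069 K/W
R_cellular glass = L/(kA) = 0.17/(0.0439×26.2) = 0.1478 K/W
R_copper = L/(kA) = 0.0047/(383×26.2) = 4.684×10^-7 K/W
R_outer film = 1/(h_o·A) = 1/(27.6×26.2) = 0.001383 K/W
R_total = 0.1561 K/W
Q = ΔT / R_total = 972 / 0.1561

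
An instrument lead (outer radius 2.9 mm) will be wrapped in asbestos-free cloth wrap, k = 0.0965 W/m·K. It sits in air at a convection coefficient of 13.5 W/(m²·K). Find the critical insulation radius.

r_cr ≈ 7.15 mm

For a cylinder r_cr = k/h = 0.0965/13.5
r_cr = 7.15 mm; since the bare radius (2.9 mm) is below r_cr, adding a thin layer of insulation will *increase* heat loss.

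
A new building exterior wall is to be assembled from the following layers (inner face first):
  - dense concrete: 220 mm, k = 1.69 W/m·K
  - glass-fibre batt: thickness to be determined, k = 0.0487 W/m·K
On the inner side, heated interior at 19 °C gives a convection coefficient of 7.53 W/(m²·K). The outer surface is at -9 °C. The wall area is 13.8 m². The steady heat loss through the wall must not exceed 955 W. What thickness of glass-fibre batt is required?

L ≈ 6.9 mm

Model the wall as resistances in series:
R_inner film = 1/(h_i·A) = 1/(7.53×13.8) = 0.009623 K/W
R_dense concrete = L/(kA) = 0.22/(1.69×13.8) = 0.009433 K/W
Sum of the known resistances R_other = 0.01906 K/W
Required total resistance R_tot = ΔT/Q_allow = 28/955 = 0.02932 K/W
R_glass-fibre batt = R_tot − R_other = 0.01026 K/W
L = R·k·A = 0.01026×0.0487×13.8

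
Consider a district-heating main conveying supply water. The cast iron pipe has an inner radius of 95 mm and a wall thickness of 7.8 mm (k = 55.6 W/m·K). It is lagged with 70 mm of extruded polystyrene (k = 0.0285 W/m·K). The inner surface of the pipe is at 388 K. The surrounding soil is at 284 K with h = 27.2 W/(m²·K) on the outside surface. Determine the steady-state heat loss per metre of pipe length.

q′ ≈ 35.4 W/m

Per-layer cylindrical resistances, series-summed:
R_cast iron pipe wall = ln(102.8/95)/(2π×55.6×1) = 2.259×10^-4 K/W
R_extruded polystyrene = ln(172.8/102.8)/(2π×0.0285×1) = 2.9 K/W
R_outer film = 1/(h_o·2πr_oL) = 1/(27.2×2π×0.1728×1) = 0.03386 K/W
R_total = 2.934 K/W
Q = ΔT/R_total = 104/2.934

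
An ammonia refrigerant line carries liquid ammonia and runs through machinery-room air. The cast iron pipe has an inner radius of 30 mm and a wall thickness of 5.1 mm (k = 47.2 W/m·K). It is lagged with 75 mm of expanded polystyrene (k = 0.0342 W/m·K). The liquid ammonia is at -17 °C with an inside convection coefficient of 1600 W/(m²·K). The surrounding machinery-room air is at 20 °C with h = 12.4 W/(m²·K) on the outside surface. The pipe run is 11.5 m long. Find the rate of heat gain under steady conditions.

Q ≈ 78.2 W

Cylindrical conduction, so R = ln(r₂/r₁)/(2πkL) per layer, in series:
R_inner film = 1/(h_i·2πr₁L) = 1/(1600×2π×0.03×11.5) = 2.883×10^-4 K/W
R_cast iron pipe wall = ln(35.1/30)/(2π×47.2×11.5) = 4.604×10^-5 K/W
R_expanded polystyrene = ln(110.1/35.1)/(2π×0.0342×11.5) = 0.4626 K/W
R_outer film = 1/(h_o·2πr_oL) = 1/(12.4×2π×0.1101×11.5) = 0.01014 K/W
R_total = 0.4731 K/W
Q = ΔT/R_total = 37/0.4731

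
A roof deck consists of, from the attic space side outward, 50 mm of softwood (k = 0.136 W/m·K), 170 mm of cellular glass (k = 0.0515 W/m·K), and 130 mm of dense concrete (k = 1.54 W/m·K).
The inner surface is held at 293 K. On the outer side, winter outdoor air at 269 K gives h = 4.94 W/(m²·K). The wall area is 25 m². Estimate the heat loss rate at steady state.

Treating each layer as a thermal resistance in series:
R_softwood = L/(kA) = 0.05/(0.136×25) = 0.01471 K/W
R_cellular glass = L/(kA) = 0.17/(0.0515×25) = 0.132 K/W
R_dense concrete = L/(kA) = 0.13/(1.54×25) = 0.003377 K/W
R_outer film = 1/(h_o·A) = 1/(4.94×25) = 0.008097 K/W
R_total = 0.1582 K/W
Q = ΔT / R_total = 24 / 0.1582

Q ≈ 152 W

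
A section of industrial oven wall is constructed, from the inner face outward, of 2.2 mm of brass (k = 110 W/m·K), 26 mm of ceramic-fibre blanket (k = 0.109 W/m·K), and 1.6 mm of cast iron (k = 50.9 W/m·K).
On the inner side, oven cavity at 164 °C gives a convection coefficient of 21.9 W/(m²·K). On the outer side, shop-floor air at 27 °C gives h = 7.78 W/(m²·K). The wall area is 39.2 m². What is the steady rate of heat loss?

Q ≈ 13000 W

Treating each layer as a thermal resistance in series:
R_inner film = 1/(h_i·A) = 1/(21.9×39.2) = 0.001165 K/W
R_brass = L/(kA) = 0.0022/(110×39.2) = 5.102×10^-7 K/W
R_ceramic-fibre blanket = L/(kA) = 0.026/(0.109×39.2) = 0.006085 K/W
R_cast iron = L/(kA) = 0.0016/(50.9×39.2) = 8.019×10^-7 K/W
R_outer film = 1/(h_o·A) = 1/(7.78×39.2) = 0.003279 K/W
R_total = 0.01053 K/W
Q = ΔT / R_total = 137 / 0.01053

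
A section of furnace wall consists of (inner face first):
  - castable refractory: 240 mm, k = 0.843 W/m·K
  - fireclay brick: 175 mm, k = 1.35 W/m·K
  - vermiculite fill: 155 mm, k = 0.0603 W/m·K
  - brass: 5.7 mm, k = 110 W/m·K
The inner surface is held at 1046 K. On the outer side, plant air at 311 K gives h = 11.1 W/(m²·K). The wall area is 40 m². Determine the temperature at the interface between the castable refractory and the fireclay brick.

T ≈ 978 K

Thermal resistances in series:
R_castable refractory = L/(kA) = 0.24/(0.843×40) = 0.007117 K/W
R_fireclay brick = L/(kA) = 0.175/(1.35×40) = 0.003241 K/W
R_vermiculite fill = L/(kA) = 0.155/(0.0603×40) = 0.06426 K/W
R_brass = L/(kA) = 0.0057/(110×40) = 1.295×10^-6 K/W
R_outer film = 1/(h_o·A) = 1/(11.1×40) = 0.002252 K/W
R_total = 0.07687 K/W;  Q = ΔT/R_total = 735/0.07687 = 9561 W
T_interface = T_inner − Q·ΣR(inner→interface) = 1046 − 9560×0.007117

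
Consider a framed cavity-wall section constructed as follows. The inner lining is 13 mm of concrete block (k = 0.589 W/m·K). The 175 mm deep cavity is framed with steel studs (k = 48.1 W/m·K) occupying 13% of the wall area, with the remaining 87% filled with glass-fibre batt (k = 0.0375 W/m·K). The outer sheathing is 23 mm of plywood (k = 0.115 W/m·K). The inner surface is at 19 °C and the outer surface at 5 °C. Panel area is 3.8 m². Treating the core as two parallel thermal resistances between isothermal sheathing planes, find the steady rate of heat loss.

Q ≈ 213 W

Sheathing layers in series; stud and cavity paths in parallel between them.
R_inner = 0.013/(0.589×3.8) = 0.005808 K/W
R_stud  = 0.175/(48.1×0.13×3.8) = 0.007365 K/W
R_cav   = 0.175/(0.0375×0.87×3.8) = 1.412 K/W
1/R_core = 1/R_stud + 1/R_cav → R_core = 0.007327 K/W
R_outer = 0.023/(0.115×3.8) = 0.05263 K/W
R_total = 0.06577 K/W
Q = ΔT/R_total = 14/0.06577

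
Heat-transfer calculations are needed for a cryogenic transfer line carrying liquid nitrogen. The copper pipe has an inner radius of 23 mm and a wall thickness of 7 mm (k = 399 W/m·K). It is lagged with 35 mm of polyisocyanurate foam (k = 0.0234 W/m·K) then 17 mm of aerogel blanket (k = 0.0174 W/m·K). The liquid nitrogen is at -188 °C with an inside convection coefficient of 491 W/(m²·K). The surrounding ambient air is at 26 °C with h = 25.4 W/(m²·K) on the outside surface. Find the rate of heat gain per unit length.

For a radial system each layer contributes R = ln(r_out/r_in)/(2πkL); films add R = 1/(hA).
R_inner film = 1/(h_i·2πr₁L) = 1/(491×2π×0.023×1) = 0.01409 K/W
R_copper pipe wall = ln(30/23)/(2π×399×1) = 1.06×10^-4 K/W
R_polyisocyanurate foam = ln(65/30)/(2π×0.0234×1) = 5.259 K/W
R_aerogel blanket = ln(82/65)/(2π×0.0174×1) = 2.125 K/W
R_outer film = 1/(h_o·2πr_oL) = 1/(25.4×2π×0.082×1) = 0.07641 K/W
R_total = 7.475 K/W
Q = ΔT/R_total = 214/7.475

q′ ≈ 28.6 W/m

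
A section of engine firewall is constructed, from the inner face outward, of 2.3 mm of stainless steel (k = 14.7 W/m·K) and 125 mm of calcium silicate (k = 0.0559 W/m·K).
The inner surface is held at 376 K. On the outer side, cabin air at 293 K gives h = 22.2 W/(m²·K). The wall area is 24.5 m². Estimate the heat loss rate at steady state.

Q ≈ 891 W

Series thermal resistances:
R_stainless steel = L/(kA) = 0.0023/(14.7×24.5) = 6.386×10^-6 K/W
R_calcium silicate = L/(kA) = 0.125/(0.0559×24.5) = 0.09127 K/W
R_outer film = 1/(h_o·A) = 1/(22.2×24.5) = 0.001839 K/W
R_total = 0.09312 K/W
Q = ΔT / R_total = 83 / 0.09312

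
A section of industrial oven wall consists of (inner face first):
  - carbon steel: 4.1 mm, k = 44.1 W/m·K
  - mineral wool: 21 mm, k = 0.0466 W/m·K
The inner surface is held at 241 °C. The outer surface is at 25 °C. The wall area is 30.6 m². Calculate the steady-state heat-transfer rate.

Thermal resistances in series:
R_carbon steel = L/(kA) = 0.0041/(44.1×30.6) = 3.038×10^-6 K/W
R_mineral wool = L/(kA) = 0.021/(0.0466×30.6) = 0.01473 K/W
R_total = 0.01473 K/W
Q = ΔT / R_total = 216 / 0.01473

Q ≈ 14700 W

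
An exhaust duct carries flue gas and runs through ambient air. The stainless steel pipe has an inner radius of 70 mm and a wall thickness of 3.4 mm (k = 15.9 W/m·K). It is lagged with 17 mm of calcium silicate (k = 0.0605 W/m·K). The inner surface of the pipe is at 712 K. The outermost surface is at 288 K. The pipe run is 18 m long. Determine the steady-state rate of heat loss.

Radial resistances (cylindrical: R_cond = ln(r_o/r_i)/(2πkL), R_conv = 1/(h·2πrL)):
R_stainless steel pipe wall = ln(73.4/70)/(2π×15.9×18) = 2.637×10^-5 K/W
R_calcium silicate = ln(90.4/73.4)/(2π×0.0605×18) = 0.03045 K/W
R_total = 0.03047 K/W
Q = ΔT/R_total = 424/0.03047

Q ≈ 13900 W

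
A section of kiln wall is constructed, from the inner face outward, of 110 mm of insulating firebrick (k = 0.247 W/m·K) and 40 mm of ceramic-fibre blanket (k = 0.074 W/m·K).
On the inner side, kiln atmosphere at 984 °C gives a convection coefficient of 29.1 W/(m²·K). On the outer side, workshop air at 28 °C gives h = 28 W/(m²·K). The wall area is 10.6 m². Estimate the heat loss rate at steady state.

Model the wall as resistances in series:
R_inner film = 1/(h_i·A) = 1/(29.1×10.6) = 0.003242 K/W
R_insulating firebrick = L/(kA) = 0.11/(0.247×10.6) = 0.04201 K/W
R_ceramic-fibre blanket = L/(kA) = 0.04/(0.074×10.6) = 0.05099 K/W
R_outer film = 1/(h_o·A) = 1/(28×10.6) = 0.003369 K/W
R_total = 0.09962 K/W
Q = ΔT / R_total = 956 / 0.09962

Q ≈ 9600 W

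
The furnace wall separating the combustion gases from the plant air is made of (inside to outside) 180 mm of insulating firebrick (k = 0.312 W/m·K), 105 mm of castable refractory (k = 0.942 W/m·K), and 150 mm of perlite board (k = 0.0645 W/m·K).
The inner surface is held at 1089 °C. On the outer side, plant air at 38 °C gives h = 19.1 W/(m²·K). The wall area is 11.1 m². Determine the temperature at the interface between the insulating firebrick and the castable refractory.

Model the wall as resistances in series:
R_insulating firebrick = L/(kA) = 0.18/(0.312×11.1) = 0.05198 K/W
R_castable refractory = L/(kA) = 0.105/(0.942×11.1) = 0.01004 K/W
R_perlite board = L/(kA) = 0.15/(0.0645×11.1) = 0.2095 K/W
R_outer film = 1/(h_o·A) = 1/(19.1×11.1) = 0.004717 K/W
R_total = 0.2762 K/W;  Q = ΔT/R_total = 1051/0.2762 = 3805 W
T_interface = T_inner − Q·ΣR(inner→interface) = 1089 − 3800×0.05198

T ≈ 891 °C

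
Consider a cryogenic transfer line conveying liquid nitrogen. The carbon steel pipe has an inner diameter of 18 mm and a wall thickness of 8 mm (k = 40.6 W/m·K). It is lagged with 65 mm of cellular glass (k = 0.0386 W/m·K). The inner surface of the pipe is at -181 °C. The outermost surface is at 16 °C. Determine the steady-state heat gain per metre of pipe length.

Radial resistances (cylindrical: R_cond = ln(r_o/r_i)/(2πkL), R_conv = 1/(h·2πrL)):
R_carbon steel pipe wall = ln(17/9)/(2π×40.6×1) = 0.002493 K/W
R_cellular glass = ln(82/17)/(2π×0.0386×1) = 6.488 K/W
R_total = 6.49 K/W
Q = ΔT/R_total = 197/6.49

q′ ≈ 30.4 W/m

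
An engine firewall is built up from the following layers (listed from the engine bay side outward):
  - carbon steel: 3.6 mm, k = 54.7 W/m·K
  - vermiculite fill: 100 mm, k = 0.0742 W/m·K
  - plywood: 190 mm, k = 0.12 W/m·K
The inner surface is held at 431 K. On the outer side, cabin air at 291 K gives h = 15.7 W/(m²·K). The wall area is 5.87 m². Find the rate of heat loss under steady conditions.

Using the resistance-network approach (series):
R_carbon steel = L/(kA) = 0.0036/(54.7×5.87) = 1.121×10^-5 K/W
R_vermiculite fill = L/(kA) = 0.1/(0.0742×5.87) = 0.2296 K/W
R_plywood = L/(kA) = 0.19/(0.12×5.87) = 0.2697 K/W
R_outer film = 1/(h_o·A) = 1/(15.7×5.87) = 0.01085 K/W
R_total = 0.5102 K/W
Q = ΔT / R_total = 140 / 0.5102

Q ≈ 274 W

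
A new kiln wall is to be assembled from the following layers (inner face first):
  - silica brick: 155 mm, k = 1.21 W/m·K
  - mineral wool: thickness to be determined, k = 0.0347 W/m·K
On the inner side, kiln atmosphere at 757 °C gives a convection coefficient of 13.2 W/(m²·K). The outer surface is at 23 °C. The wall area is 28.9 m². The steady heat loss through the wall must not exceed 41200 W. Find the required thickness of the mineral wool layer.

L ≈ 10.8 mm

Treating each layer as a thermal resistance in series:
R_inner film = 1/(h_i·A) = 1/(13.2×28.9) = 0.002621 K/W
R_silica brick = L/(kA) = 0.155/(1.21×28.9) = 0.004432 K/W
Sum of the known resistances R_other = 0.007054 K/W
Required total resistance R_tot = ΔT/Q_allow = 734/41200 = 0.01782 K/W
R_mineral wool = R_tot − R_other = 0.01076 K/W
L = R·k·A = 0.01076×0.0347×28.9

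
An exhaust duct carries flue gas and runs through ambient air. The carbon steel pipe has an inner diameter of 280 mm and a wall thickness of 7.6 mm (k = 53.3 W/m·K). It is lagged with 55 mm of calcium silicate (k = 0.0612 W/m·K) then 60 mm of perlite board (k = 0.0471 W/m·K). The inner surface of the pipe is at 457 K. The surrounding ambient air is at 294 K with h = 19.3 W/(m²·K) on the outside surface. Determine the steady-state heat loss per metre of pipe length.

Per-layer cylindrical resistances, series-summed:
R_carbon steel pipe wall = ln(147.6/140)/(2π×53.3×1) = 1.579×10^-4 K/W
R_calcium silicate = ln(202.6/147.6)/(2π×0.0612×1) = 0.8237 K/W
R_perlite board = ln(262.6/202.6)/(2π×0.0471×1) = 0.8765 K/W
R_outer film = 1/(h_o·2πr_oL) = 1/(19.3×2π×0.2626×1) = 0.0314 K/W
R_total = 1.732 K/W
Q = ΔT/R_total = 163/1.732

q′ ≈ 94.1 W/m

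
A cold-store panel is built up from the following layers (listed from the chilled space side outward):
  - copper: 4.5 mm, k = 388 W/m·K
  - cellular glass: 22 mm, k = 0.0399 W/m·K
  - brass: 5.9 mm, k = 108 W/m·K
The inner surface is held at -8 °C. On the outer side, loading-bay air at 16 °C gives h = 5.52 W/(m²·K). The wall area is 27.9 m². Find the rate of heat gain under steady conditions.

Thermal resistances in series:
R_copper = L/(kA) = 0.0045/(388×27.9) = 4.157×10^-7 K/W
R_cellular glass = L/(kA) = 0.022/(0.0399×27.9) = 0.01976 K/W
R_brass = L/(kA) = 0.0059/(108×27.9) = 1.958×10^-6 K/W
R_outer film = 1/(h_o·A) = 1/(5.52×27.9) = 0.006493 K/W
R_total = 0.02626 K/W
Q = ΔT / R_total = 24 / 0.02626

Q ≈ 914 W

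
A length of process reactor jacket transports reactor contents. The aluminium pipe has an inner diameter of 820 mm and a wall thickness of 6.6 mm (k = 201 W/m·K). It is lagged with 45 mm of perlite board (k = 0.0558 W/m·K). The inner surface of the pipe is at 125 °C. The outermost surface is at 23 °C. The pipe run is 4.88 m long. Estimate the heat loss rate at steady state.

Q ≈ 1700 W

Treating each annulus and film as a series resistance:
R_aluminium pipe wall = ln(416.6/410)/(2π×201×4.88) = 2.591×10^-6 K/W
R_perlite board = ln(461.6/416.6)/(2π×0.0558×4.88) = 0.05995 K/W
R_total = 0.05995 K/W
Q = ΔT/R_total = 102/0.05995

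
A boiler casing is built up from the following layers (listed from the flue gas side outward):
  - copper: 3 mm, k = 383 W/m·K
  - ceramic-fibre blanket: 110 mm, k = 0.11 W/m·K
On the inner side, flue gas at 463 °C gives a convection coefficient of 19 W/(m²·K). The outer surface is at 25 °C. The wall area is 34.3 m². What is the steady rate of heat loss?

Q ≈ 14300 W

Treating each layer as a thermal resistance in series:
R_inner film = 1/(h_i·A) = 1/(19×34.3) = 0.001534 K/W
R_copper = L/(kA) = 0.003/(383×34.3) = 2.284×10^-7 K/W
R_ceramic-fibre blanket = L/(kA) = 0.11/(0.11×34.3) = 0.02915 K/W
R_total = 0.03069 K/W
Q = ΔT / R_total = 438 / 0.03069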